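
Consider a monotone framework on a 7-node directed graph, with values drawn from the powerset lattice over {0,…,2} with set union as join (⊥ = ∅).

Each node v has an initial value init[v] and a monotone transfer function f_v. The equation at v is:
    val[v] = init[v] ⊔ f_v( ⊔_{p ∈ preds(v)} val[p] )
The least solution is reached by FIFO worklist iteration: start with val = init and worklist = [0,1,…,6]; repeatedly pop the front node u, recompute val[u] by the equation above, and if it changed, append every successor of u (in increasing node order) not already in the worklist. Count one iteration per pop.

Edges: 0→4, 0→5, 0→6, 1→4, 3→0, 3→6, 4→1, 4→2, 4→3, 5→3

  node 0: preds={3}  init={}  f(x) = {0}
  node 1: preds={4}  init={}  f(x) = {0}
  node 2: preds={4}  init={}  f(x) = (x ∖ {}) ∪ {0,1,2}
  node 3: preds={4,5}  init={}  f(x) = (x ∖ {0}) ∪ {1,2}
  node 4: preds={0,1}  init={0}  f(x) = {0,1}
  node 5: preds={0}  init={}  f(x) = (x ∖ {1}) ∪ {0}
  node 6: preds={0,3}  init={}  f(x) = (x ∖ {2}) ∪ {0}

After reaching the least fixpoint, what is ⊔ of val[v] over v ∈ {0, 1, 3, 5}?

Worklist (11 pops):
  #1 pop 0: in={} → {0} (was {}); enqueue []
  #2 pop 1: in={0} → {0} (was {}); enqueue []
  #3 pop 2: in={0} → {0,1,2} (was {}); enqueue []
  #4 pop 3: in={0} → {1,2} (was {}); enqueue [0]
  #5 pop 4: in={0} → {0,1} (was {0}); enqueue [1,2,3]
  #6 pop 5: in={0} → {0} (was {}); enqueue []
  #7 pop 6: in={0,1,2} → {0,1} (was {}); enqueue []
  #8 pop 0: in={1,2} → {0} (no change)
  #9 pop 1: in={0,1} → {0} (no change)
  #10 pop 2: in={0,1} → {0,1,2} (no change)
  #11 pop 3: in={0,1} → {1,2} (no change)

Fixpoint:
  val[0] = {0}
  val[1] = {0}
  val[2] = {0,1,2}
  val[3] = {1,2}
  val[4] = {0,1}
  val[5] = {0}
  val[6] = {0,1}

{0,1,2}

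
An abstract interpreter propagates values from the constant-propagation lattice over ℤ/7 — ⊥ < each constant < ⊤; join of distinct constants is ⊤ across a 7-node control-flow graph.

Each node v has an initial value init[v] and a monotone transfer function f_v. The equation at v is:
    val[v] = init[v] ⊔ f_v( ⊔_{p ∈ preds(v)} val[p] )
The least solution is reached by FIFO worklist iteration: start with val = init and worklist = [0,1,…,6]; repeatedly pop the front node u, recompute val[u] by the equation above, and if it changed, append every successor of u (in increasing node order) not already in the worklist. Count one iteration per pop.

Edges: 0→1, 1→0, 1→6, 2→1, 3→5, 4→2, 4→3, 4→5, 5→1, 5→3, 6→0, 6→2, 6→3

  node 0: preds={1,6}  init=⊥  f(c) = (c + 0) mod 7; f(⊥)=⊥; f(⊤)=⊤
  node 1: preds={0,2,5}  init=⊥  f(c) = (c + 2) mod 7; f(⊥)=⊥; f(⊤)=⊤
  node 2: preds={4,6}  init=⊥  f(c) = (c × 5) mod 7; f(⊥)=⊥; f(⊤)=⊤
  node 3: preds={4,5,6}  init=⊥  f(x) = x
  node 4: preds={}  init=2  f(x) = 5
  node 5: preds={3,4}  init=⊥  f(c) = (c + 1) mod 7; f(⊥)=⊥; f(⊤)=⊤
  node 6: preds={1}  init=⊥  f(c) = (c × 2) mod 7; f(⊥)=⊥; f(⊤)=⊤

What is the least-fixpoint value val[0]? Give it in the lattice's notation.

⊤

Trace (17 dequeues):
  [1] u=0 | in ⊥ | out ⊥ | ==
  [2] u=1 | in ⊥ | out ⊥ | ==
  [3] u=2 | in 2 | out 3 | prev ⊥ | push {1}
  [4] u=3 | in 2 | out 2 | prev ⊥ | push {}
  [5] u=4 | in ⊥ | out ⊤ | prev 2 | push {2,3}
  [6] u=5 | in ⊤ | out ⊤ | prev ⊥ | push {}
  [7] u=6 | in ⊥ | out ⊥ | ==
  [8] u=1 | in ⊤ | out ⊤ | prev ⊥ | push {0,6}
  [9] u=2 | in ⊤ | out ⊤ | prev 3 | push {1}
  [10] u=3 | in ⊤ | out ⊤ | prev 2 | push {5}
  [11] u=0 | in ⊤ | out ⊤ | prev ⊥ | push {}
  [12] u=6 | in ⊤ | out ⊤ | prev ⊥ | push {0,2,3}
  [13] u=1 | in ⊤ | out ⊤ | ==
  [14] u=5 | in ⊤ | out ⊤ | ==
  [15] u=0 | in ⊤ | out ⊤ | ==
  [16] u=2 | in ⊤ | out ⊤ | ==
  [17] u=3 | in ⊤ | out ⊤ | ==

Converged values:
  [0] ⊤
  [1] ⊤
  [2] ⊤
  [3] ⊤
  [4] ⊤
  [5] ⊤
  [6] ⊤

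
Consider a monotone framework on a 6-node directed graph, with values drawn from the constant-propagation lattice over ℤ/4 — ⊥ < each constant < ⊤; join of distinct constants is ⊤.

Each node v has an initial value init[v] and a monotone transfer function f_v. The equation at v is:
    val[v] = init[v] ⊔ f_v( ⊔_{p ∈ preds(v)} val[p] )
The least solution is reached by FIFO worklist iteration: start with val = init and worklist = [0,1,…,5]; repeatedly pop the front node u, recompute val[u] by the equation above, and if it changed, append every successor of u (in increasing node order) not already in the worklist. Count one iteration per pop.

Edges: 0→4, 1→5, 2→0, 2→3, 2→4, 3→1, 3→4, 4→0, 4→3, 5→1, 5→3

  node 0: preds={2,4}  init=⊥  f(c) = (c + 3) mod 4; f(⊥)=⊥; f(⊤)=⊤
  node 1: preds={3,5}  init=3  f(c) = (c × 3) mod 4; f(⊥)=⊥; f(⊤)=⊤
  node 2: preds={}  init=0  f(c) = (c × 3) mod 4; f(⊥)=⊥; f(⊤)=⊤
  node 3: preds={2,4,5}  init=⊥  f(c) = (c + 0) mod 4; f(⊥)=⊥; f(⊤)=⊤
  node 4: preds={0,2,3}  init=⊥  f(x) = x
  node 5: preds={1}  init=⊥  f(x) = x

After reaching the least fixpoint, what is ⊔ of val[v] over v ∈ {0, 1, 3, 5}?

Worklist (13 pops):
  #1 pop 0: in=0 → 3 (was ⊥); enqueue []
  #2 pop 1: in=⊥ → 3 (no change)
  #3 pop 2: in=⊥ → 0 (no change)
  #4 pop 3: in=0 → 0 (was ⊥); enqueue [1]
  #5 pop 4: in=⊤ → ⊤ (was ⊥); enqueue [0,3]
  #6 pop 5: in=3 → 3 (was ⊥); enqueue []
  #7 pop 1: in=⊤ → ⊤ (was 3); enqueue [5]
  #8 pop 0: in=⊤ → ⊤ (was 3); enqueue [4]
  #9 pop 3: in=⊤ → ⊤ (was 0); enqueue [1]
  #10 pop 5: in=⊤ → ⊤ (was 3); enqueue [3]
  #11 pop 4: in=⊤ → ⊤ (no change)
  #12 pop 1: in=⊤ → ⊤ (no change)
  #13 pop 3: in=⊤ → ⊤ (no change)

Fixpoint:
  val[0] = ⊤
  val[1] = ⊤
  val[2] = 0
  val[3] = ⊤
  val[4] = ⊤
  val[5] = ⊤

⊤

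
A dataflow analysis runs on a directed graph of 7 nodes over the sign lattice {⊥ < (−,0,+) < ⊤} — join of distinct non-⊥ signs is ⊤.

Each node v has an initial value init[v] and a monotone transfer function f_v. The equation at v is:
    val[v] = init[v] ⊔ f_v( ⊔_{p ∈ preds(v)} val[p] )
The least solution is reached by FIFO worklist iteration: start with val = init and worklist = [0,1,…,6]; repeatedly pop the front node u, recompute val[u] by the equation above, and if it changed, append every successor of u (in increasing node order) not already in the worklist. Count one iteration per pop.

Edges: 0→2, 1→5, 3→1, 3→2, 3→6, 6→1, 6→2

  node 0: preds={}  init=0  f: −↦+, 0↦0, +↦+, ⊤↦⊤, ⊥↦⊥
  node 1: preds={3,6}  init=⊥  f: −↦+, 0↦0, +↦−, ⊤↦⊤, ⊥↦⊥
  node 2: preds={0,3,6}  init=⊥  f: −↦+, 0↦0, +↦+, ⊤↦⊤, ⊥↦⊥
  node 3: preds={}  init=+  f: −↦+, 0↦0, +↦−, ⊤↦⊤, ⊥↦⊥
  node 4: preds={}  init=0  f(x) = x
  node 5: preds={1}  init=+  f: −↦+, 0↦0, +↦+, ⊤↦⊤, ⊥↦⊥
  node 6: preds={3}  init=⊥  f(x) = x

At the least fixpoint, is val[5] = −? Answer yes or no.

Iteration log — 9 steps:
  step 1. node 0  ⊔preds=⊥  new=0  stable
  step 2. node 1  ⊔preds=+  new=−  old=⊥  +wl: 
  step 3. node 2  ⊔preds=⊤  new=⊤  old=⊥  +wl: 
  step 4. node 3  ⊔preds=⊥  new=+  stable
  step 5. node 4  ⊔preds=⊥  new=0  stable
  step 6. node 5  ⊔preds=−  new=+  stable
  step 7. node 6  ⊔preds=+  new=+  old=⊥  +wl: 1,2
  step 8. node 1  ⊔preds=+  new=−  stable
  step 9. node 2  ⊔preds=⊤  new=⊤  stable

Least fixpoint reached:
  node 0: 0
  node 1: −
  node 2: ⊤
  node 3: +
  node 4: 0
  node 5: +
  node 6: +

no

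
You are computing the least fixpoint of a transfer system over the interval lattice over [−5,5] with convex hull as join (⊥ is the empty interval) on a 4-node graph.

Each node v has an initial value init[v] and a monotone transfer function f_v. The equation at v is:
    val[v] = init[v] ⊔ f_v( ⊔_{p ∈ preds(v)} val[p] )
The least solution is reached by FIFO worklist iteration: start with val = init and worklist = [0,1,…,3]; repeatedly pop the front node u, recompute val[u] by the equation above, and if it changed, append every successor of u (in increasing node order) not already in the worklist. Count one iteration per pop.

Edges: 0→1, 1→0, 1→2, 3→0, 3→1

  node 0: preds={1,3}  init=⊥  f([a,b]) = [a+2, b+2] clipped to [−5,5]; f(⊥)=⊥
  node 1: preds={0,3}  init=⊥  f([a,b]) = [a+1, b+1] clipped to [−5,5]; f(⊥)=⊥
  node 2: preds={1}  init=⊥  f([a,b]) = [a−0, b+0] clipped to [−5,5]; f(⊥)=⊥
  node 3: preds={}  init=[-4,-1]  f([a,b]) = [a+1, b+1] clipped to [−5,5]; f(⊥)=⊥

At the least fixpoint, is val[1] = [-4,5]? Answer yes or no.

Worklist (9 pops):
  #1 pop 0: in=[-4,-1] → [-2,1] (was ⊥); enqueue []
  #2 pop 1: in=[-4,1] → [-3,2] (was ⊥); enqueue [0]
  #3 pop 2: in=[-3,2] → [-3,2] (was ⊥); enqueue []
  #4 pop 3: in=⊥ → [-4,-1] (no change)
  #5 pop 0: in=[-4,2] → [-2,4] (was [-2,1]); enqueue [1]
  #6 pop 1: in=[-4,4] → [-3,5] (was [-3,2]); enqueue [0,2]
  #7 pop 0: in=[-4,5] → [-2,5] (was [-2,4]); enqueue [1]
  #8 pop 2: in=[-3,5] → [-3,5] (was [-3,2]); enqueue []
  #9 pop 1: in=[-4,5] → [-3,5] (no change)

Fixpoint:
  val[0] = [-2,5]
  val[1] = [-3,5]
  val[2] = [-3,5]
  val[3] = [-4,-1]

no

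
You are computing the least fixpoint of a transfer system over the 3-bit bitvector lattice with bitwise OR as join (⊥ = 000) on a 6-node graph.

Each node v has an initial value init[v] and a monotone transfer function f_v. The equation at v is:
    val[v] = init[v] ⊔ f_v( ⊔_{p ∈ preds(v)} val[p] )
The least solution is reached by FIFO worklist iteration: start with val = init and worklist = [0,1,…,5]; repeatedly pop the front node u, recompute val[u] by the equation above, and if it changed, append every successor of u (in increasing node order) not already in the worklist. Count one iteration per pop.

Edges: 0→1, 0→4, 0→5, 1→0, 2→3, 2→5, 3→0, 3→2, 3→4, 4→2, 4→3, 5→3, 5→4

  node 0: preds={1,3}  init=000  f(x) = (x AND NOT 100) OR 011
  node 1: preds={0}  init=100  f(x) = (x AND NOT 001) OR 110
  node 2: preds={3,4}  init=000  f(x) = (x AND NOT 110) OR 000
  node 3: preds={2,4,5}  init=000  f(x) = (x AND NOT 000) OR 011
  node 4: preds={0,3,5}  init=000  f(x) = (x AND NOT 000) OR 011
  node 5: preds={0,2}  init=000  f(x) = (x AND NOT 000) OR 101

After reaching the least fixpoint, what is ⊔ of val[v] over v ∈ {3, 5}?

Trace (14 dequeues):
  [1] u=0 | in 100 | out 011 | prev 000 | push {}
  [2] u=1 | in 011 | out 110 | prev 100 | push {0}
  [3] u=2 | in 000 | out 000 | ==
  [4] u=3 | in 000 | out 011 | prev 000 | push {2}
  [5] u=4 | in 011 | out 011 | prev 000 | push {3}
  [6] u=5 | in 011 | out 111 | prev 000 | push {4}
  [7] u=0 | in 111 | out 011 | ==
  [8] u=2 | in 011 | out 001 | prev 000 | push {5}
  [9] u=3 | in 111 | out 111 | prev 011 | push {0,2}
  [10] u=4 | in 111 | out 111 | prev 011 | push {3}
  [11] u=5 | in 011 | out 111 | ==
  [12] u=0 | in 111 | out 011 | ==
  [13] u=2 | in 111 | out 001 | ==
  [14] u=3 | in 111 | out 111 | ==

Converged values:
  [0] 011
  [1] 110
  [2] 001
  [3] 111
  [4] 111
  [5] 111

111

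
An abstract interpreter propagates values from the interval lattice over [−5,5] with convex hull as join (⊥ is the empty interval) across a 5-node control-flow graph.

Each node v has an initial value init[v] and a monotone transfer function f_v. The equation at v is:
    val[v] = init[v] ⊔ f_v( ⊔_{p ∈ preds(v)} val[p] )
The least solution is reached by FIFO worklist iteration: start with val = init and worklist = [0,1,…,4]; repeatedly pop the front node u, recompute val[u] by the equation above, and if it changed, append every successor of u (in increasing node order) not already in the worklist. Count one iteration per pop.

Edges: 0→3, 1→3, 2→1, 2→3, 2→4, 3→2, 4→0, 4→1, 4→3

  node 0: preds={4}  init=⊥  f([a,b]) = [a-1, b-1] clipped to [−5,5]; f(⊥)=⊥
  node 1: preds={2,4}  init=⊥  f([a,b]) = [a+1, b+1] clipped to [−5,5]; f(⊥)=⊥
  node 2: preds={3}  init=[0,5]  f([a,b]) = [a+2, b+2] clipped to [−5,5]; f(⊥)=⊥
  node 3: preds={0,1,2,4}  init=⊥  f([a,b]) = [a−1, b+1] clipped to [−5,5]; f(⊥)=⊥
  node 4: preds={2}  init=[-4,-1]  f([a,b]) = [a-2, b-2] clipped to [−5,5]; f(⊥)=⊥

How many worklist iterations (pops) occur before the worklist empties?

Iteration log — 13 steps:
  step 1. node 0  ⊔preds=[-4,-1]  new=[-5,-2]  old=⊥  +wl: 
  step 2. node 1  ⊔preds=[-4,5]  new=[-3,5]  old=⊥  +wl: 
  step 3. node 2  ⊔preds=⊥  new=[0,5]  stable
  step 4. node 3  ⊔preds=[-5,5]  new=[-5,5]  old=⊥  +wl: 2
  step 5. node 4  ⊔preds=[0,5]  new=[-4,3]  old=[-4,-1]  +wl: 0,1,3
  step 6. node 2  ⊔preds=[-5,5]  new=[-3,5]  old=[0,5]  +wl: 4
  step 7. node 0  ⊔preds=[-4,3]  new=[-5,2]  old=[-5,-2]  +wl: 
  step 8. node 1  ⊔preds=[-4,5]  new=[-3,5]  stable
  step 9. node 3  ⊔preds=[-5,5]  new=[-5,5]  stable
  step 10. node 4  ⊔preds=[-3,5]  new=[-5,3]  old=[-4,3]  +wl: 0,1,3
  step 11. node 0  ⊔preds=[-5,3]  new=[-5,2]  stable
  step 12. node 1  ⊔preds=[-5,5]  new=[-4,5]  old=[-3,5]  +wl: 
  step 13. node 3  ⊔preds=[-5,5]  new=[-5,5]  stable

Least fixpoint reached:
  node 0: [-5,2]
  node 1: [-4,5]
  node 2: [-3,5]
  node 3: [-5,5]
  node 4: [-5,3]

13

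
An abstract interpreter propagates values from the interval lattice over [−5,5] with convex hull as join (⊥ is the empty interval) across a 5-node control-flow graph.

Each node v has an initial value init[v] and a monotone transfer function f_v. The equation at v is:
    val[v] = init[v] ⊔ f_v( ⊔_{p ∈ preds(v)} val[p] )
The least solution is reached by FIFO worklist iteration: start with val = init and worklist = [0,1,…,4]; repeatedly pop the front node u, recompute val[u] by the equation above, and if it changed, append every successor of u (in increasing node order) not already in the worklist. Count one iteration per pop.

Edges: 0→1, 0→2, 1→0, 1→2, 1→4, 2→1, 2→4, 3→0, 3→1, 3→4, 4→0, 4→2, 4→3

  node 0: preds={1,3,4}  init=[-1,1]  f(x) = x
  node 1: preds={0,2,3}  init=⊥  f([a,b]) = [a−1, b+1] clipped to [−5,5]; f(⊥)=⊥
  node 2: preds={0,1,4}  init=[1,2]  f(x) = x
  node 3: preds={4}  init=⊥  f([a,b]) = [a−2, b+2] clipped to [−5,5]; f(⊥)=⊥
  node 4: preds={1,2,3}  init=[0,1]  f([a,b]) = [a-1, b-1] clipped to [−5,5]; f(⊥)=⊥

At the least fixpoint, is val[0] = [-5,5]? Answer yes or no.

yes

Trace (20 dequeues):
  [1] u=0 | in [0,1] | out [-1,1] | ==
  [2] u=1 | in [-1,2] | out [-2,3] | prev ⊥ | push {0}
  [3] u=2 | in [-2,3] | out [-2,3] | prev [1,2] | push {1}
  [4] u=3 | in [0,1] | out [-2,3] | prev ⊥ | push {}
  [5] u=4 | in [-2,3] | out [-3,2] | prev [0,1] | push {2,3}
  [6] u=0 | in [-3,3] | out [-3,3] | prev [-1,1] | push {}
  [7] u=1 | in [-3,3] | out [-4,4] | prev [-2,3] | push {0,4}
  [8] u=2 | in [-4,4] | out [-4,4] | prev [-2,3] | push {1}
  [9] u=3 | in [-3,2] | out [-5,4] | prev [-2,3] | push {}
  [10] u=0 | in [-5,4] | out [-5,4] | prev [-3,3] | push {2}
  [11] u=4 | in [-5,4] | out [-5,3] | prev [-3,2] | push {0,3}
  [12] u=1 | in [-5,4] | out [-5,5] | prev [-4,4] | push {4}
  [13] u=2 | in [-5,5] | out [-5,5] | prev [-4,4] | push {1}
  [14] u=0 | in [-5,5] | out [-5,5] | prev [-5,4] | push {2}
  [15] u=3 | in [-5,3] | out [-5,5] | prev [-5,4] | push {0}
  [16] u=4 | in [-5,5] | out [-5,4] | prev [-5,3] | push {3}
  [17] u=1 | in [-5,5] | out [-5,5] | ==
  [18] u=2 | in [-5,5] | out [-5,5] | ==
  [19] u=0 | in [-5,5] | out [-5,5] | ==
  [20] u=3 | in [-5,4] | out [-5,5] | ==

Converged values:
  [0] [-5,5]
  [1] [-5,5]
  [2] [-5,5]
  [3] [-5,5]
  [4] [-5,4]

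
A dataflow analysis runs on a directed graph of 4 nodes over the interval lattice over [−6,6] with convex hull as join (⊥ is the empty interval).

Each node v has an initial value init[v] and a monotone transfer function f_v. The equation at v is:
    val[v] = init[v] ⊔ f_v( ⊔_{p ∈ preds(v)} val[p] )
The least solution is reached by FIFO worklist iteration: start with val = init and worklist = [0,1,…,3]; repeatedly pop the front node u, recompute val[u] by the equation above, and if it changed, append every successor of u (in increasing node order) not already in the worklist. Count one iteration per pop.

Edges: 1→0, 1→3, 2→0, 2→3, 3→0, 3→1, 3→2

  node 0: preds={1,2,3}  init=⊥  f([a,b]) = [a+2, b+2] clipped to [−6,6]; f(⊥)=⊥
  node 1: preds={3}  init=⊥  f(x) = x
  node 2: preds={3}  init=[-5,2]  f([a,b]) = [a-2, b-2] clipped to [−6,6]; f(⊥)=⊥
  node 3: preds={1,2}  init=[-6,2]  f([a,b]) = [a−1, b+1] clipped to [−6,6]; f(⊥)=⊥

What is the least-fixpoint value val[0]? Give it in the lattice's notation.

[-4,6]

Worklist (24 pops):
  #1 pop 0: in=[-6,2] → [-4,4] (was ⊥); enqueue []
  #2 pop 1: in=[-6,2] → [-6,2] (was ⊥); enqueue [0]
  #3 pop 2: in=[-6,2] → [-6,2] (was [-5,2]); enqueue []
  #4 pop 3: in=[-6,2] → [-6,3] (was [-6,2]); enqueue [1,2]
  #5 pop 0: in=[-6,3] → [-4,5] (was [-4,4]); enqueue []
  #6 pop 1: in=[-6,3] → [-6,3] (was [-6,2]); enqueue [0,3]
  #7 pop 2: in=[-6,3] → [-6,2] (no change)
  #8 pop 0: in=[-6,3] → [-4,5] (no change)
  #9 pop 3: in=[-6,3] → [-6,4] (was [-6,3]); enqueue [0,1,2]
  #10 pop 0: in=[-6,4] → [-4,6] (was [-4,5]); enqueue []
  #11 pop 1: in=[-6,4] → [-6,4] (was [-6,3]); enqueue [0,3]
  #12 pop 2: in=[-6,4] → [-6,2] (no change)
  #13 pop 0: in=[-6,4] → [-4,6] (no change)
  #14 pop 3: in=[-6,4] → [-6,5] (was [-6,4]); enqueue [0,1,2]
  #15 pop 0: in=[-6,5] → [-4,6] (no change)
  #16 pop 1: in=[-6,5] → [-6,5] (was [-6,4]); enqueue [0,3]
  #17 pop 2: in=[-6,5] → [-6,3] (was [-6,2]); enqueue []
  #18 pop 0: in=[-6,5] → [-4,6] (no change)
  #19 pop 3: in=[-6,5] → [-6,6] (was [-6,5]); enqueue [0,1,2]
  #20 pop 0: in=[-6,6] → [-4,6] (no change)
  #21 pop 1: in=[-6,6] → [-6,6] (was [-6,5]); enqueue [0,3]
  #22 pop 2: in=[-6,6] → [-6,4] (was [-6,3]); enqueue []
  #23 pop 0: in=[-6,6] → [-4,6] (no change)
  #24 pop 3: in=[-6,6] → [-6,6] (no change)

Fixpoint:
  val[0] = [-4,6]
  val[1] = [-6,6]
  val[2] = [-6,4]
  val[3] = [-6,6]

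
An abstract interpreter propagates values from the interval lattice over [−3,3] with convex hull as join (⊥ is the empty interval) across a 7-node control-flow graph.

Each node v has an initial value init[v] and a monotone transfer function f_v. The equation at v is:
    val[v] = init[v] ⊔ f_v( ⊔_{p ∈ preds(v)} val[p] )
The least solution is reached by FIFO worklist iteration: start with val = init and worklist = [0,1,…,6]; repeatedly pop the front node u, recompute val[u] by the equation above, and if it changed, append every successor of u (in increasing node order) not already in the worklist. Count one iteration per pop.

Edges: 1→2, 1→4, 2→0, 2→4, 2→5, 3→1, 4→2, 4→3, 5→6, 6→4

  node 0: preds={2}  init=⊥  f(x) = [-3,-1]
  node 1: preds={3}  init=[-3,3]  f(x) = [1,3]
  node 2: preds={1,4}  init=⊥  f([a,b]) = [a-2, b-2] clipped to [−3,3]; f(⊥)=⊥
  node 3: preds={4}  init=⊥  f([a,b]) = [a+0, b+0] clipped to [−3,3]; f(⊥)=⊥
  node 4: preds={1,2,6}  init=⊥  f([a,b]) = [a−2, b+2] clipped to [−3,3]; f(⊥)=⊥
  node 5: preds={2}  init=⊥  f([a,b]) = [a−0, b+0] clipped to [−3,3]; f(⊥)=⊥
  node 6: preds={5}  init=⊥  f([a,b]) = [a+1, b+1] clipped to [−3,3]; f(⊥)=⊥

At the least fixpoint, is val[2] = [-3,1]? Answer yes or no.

yes

Worklist (12 pops):
  #1 pop 0: in=⊥ → [-3,-1] (was ⊥); enqueue []
  #2 pop 1: in=⊥ → [-3,3] (no change)
  #3 pop 2: in=[-3,3] → [-3,1] (was ⊥); enqueue [0]
  #4 pop 3: in=⊥ → ⊥ (no change)
  #5 pop 4: in=[-3,3] → [-3,3] (was ⊥); enqueue [2,3]
  #6 pop 5: in=[-3,1] → [-3,1] (was ⊥); enqueue []
  #7 pop 6: in=[-3,1] → [-2,2] (was ⊥); enqueue [4]
  #8 pop 0: in=[-3,1] → [-3,-1] (no change)
  #9 pop 2: in=[-3,3] → [-3,1] (no change)
  #10 pop 3: in=[-3,3] → [-3,3] (was ⊥); enqueue [1]
  #11 pop 4: in=[-3,3] → [-3,3] (no change)
  #12 pop 1: in=[-3,3] → [-3,3] (no change)

Fixpoint:
  val[0] = [-3,-1]
  val[1] = [-3,3]
  val[2] = [-3,1]
  val[3] = [-3,3]
  val[4] = [-3,3]
  val[5] = [-3,1]
  val[6] = [-2,2]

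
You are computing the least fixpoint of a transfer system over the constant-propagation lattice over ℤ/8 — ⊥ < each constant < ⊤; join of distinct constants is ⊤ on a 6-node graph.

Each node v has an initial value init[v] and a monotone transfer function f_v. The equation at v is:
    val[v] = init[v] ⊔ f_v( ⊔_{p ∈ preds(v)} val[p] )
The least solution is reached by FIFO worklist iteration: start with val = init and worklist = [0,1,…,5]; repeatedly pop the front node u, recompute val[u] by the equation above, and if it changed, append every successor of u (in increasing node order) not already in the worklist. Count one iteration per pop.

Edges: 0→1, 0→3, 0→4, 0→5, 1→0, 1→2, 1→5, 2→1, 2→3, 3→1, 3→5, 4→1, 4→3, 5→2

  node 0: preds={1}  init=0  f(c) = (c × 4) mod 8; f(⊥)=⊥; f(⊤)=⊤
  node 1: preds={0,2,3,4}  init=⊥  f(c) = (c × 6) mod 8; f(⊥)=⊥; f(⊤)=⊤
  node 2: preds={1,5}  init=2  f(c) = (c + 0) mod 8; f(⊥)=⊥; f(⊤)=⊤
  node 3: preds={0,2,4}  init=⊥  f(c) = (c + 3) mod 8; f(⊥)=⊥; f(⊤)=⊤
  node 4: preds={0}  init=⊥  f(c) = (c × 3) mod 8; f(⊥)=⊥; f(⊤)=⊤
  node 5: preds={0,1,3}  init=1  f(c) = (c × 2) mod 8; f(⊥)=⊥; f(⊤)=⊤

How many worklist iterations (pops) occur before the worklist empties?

Iteration log — 14 steps:
  step 1. node 0  ⊔preds=⊥  new=0  stable
  step 2. node 1  ⊔preds=⊤  new=⊤  old=⊥  +wl: 0
  step 3. node 2  ⊔preds=⊤  new=⊤  old=2  +wl: 1
  step 4. node 3  ⊔preds=⊤  new=⊤  old=⊥  +wl: 
  step 5. node 4  ⊔preds=0  new=0  old=⊥  +wl: 3
  step 6. node 5  ⊔preds=⊤  new=⊤  old=1  +wl: 2
  step 7. node 0  ⊔preds=⊤  new=⊤  old=0  +wl: 4,5
  step 8. node 1  ⊔preds=⊤  new=⊤  stable
  step 9. node 3  ⊔preds=⊤  new=⊤  stable
  step 10. node 2  ⊔preds=⊤  new=⊤  stable
  step 11. node 4  ⊔preds=⊤  new=⊤  old=0  +wl: 1,3
  step 12. node 5  ⊔preds=⊤  new=⊤  stable
  step 13. node 1  ⊔preds=⊤  new=⊤  stable
  step 14. node 3  ⊔preds=⊤  new=⊤  stable

Least fixpoint reached:
  node 0: ⊤
  node 1: ⊤
  node 2: ⊤
  node 3: ⊤
  node 4: ⊤
  node 5: ⊤

14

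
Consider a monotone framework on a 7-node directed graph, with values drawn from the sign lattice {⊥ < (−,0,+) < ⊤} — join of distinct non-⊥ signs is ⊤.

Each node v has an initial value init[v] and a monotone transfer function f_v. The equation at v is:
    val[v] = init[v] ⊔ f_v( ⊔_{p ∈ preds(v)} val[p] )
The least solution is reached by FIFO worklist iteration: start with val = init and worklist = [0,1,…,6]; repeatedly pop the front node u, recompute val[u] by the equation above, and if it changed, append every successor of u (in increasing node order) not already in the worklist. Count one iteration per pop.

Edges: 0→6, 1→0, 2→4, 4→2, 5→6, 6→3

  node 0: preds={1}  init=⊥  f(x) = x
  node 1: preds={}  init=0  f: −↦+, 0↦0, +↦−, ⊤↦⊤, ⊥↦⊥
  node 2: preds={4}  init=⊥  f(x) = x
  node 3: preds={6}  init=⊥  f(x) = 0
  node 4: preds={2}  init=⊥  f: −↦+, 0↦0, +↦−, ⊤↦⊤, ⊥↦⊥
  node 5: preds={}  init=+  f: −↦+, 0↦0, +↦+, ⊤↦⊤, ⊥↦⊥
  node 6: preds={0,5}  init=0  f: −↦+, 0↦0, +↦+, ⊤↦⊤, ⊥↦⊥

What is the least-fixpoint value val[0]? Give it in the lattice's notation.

0

Worklist (8 pops):
  #1 pop 0: in=0 → 0 (was ⊥); enqueue []
  #2 pop 1: in=⊥ → 0 (no change)
  #3 pop 2: in=⊥ → ⊥ (no change)
  #4 pop 3: in=0 → 0 (was ⊥); enqueue []
  #5 pop 4: in=⊥ → ⊥ (no change)
  #6 pop 5: in=⊥ → + (no change)
  #7 pop 6: in=⊤ → ⊤ (was 0); enqueue [3]
  #8 pop 3: in=⊤ → 0 (no change)

Fixpoint:
  val[0] = 0
  val[1] = 0
  val[2] = ⊥
  val[3] = 0
  val[4] = ⊥
  val[5] = +
  val[6] = ⊤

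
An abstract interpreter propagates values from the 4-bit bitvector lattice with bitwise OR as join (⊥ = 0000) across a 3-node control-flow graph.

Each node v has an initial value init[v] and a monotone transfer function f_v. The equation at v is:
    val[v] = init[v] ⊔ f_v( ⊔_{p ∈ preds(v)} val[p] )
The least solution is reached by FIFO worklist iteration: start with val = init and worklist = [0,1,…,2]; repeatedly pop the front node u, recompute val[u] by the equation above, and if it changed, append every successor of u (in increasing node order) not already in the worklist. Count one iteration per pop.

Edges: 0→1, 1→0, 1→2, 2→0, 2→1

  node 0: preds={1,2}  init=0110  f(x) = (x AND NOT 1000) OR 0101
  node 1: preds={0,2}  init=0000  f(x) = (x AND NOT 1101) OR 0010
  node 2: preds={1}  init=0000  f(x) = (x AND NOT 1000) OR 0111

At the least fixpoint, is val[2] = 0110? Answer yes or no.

no

Trace (5 dequeues):
  [1] u=0 | in 0000 | out 0111 | prev 0110 | push {}
  [2] u=1 | in 0111 | out 0010 | prev 0000 | push {0}
  [3] u=2 | in 0010 | out 0111 | prev 0000 | push {1}
  [4] u=0 | in 0111 | out 0111 | ==
  [5] u=1 | in 0111 | out 0010 | ==

Converged values:
  [0] 0111
  [1] 0010
  [2] 0111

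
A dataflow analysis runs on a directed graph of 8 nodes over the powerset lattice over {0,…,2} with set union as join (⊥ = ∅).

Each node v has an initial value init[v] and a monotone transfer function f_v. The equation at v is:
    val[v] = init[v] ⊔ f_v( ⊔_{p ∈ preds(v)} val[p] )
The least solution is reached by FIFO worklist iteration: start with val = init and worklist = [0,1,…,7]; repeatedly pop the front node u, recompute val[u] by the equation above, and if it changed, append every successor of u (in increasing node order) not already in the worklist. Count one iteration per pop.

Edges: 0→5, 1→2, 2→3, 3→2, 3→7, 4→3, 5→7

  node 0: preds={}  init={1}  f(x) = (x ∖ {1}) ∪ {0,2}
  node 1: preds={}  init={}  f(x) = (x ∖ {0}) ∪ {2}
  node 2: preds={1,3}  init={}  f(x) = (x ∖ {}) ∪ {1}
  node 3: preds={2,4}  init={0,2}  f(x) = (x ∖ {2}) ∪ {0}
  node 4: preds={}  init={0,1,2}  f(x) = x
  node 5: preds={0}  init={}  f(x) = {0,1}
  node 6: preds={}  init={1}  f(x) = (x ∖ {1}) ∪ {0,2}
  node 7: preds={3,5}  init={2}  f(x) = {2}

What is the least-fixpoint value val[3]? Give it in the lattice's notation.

Trace (9 dequeues):
  [1] u=0 | in {} | out {0,1,2} | prev {1} | push {}
  [2] u=1 | in {} | out {2} | prev {} | push {}
  [3] u=2 | in {0,2} | out {0,1,2} | prev {} | push {}
  [4] u=3 | in {0,1,2} | out {0,1,2} | prev {0,2} | push {2}
  [5] u=4 | in {} | out {0,1,2} | ==
  [6] u=5 | in {0,1,2} | out {0,1} | prev {} | push {}
  [7] u=6 | in {} | out {0,1,2} | prev {1} | push {}
  [8] u=7 | in {0,1,2} | out {2} | ==
  [9] u=2 | in {0,1,2} | out {0,1,2} | ==

Converged values:
  [0] {0,1,2}
  [1] {2}
  [2] {0,1,2}
  [3] {0,1,2}
  [4] {0,1,2}
  [5] {0,1}
  [6] {0,1,2}
  [7] {2}

{0,1,2}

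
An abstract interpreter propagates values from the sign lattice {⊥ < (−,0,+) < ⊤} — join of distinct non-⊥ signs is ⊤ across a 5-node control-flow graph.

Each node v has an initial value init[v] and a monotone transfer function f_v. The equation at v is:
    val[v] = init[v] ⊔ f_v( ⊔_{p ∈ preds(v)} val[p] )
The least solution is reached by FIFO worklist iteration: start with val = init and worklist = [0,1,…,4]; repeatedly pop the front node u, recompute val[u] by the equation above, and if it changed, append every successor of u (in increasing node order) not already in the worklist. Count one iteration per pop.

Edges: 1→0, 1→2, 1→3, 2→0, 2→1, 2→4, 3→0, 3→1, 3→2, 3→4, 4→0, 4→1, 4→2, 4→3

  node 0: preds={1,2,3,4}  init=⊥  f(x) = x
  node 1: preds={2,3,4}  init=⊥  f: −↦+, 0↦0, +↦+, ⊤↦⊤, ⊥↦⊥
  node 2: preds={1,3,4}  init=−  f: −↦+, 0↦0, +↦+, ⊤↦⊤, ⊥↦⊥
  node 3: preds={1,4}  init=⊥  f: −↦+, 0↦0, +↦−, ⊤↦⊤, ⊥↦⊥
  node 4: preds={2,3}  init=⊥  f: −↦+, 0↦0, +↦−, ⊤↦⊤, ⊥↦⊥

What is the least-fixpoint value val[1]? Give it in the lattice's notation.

⊤

Worklist (13 pops):
  #1 pop 0: in=− → − (was ⊥); enqueue []
  #2 pop 1: in=− → + (was ⊥); enqueue [0]
  #3 pop 2: in=+ → ⊤ (was −); enqueue [1]
  #4 pop 3: in=+ → − (was ⊥); enqueue [2]
  #5 pop 4: in=⊤ → ⊤ (was ⊥); enqueue [3]
  #6 pop 0: in=⊤ → ⊤ (was −); enqueue []
  #7 pop 1: in=⊤ → ⊤ (was +); enqueue [0]
  #8 pop 2: in=⊤ → ⊤ (no change)
  #9 pop 3: in=⊤ → ⊤ (was −); enqueue [1,2,4]
  #10 pop 0: in=⊤ → ⊤ (no change)
  #11 pop 1: in=⊤ → ⊤ (no change)
  #12 pop 2: in=⊤ → ⊤ (no change)
  #13 pop 4: in=⊤ → ⊤ (no change)

Fixpoint:
  val[0] = ⊤
  val[1] = ⊤
  val[2] = ⊤
  val[3] = ⊤
  val[4] = ⊤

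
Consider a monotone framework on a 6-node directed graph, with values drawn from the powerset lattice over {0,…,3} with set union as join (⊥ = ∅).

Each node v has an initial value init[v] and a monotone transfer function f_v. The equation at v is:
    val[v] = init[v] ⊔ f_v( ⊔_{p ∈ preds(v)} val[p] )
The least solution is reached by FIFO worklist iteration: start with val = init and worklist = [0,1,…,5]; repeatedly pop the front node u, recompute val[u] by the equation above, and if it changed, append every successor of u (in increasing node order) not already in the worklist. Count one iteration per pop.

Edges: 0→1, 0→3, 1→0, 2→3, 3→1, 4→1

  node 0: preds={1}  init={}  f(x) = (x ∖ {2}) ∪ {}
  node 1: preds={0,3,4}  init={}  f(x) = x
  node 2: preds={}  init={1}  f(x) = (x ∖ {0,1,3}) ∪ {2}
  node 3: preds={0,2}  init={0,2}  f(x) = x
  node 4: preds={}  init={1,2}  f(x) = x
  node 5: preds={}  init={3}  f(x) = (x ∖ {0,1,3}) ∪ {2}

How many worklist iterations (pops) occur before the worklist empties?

9

Worklist (9 pops):
  #1 pop 0: in={} → {} (no change)
  #2 pop 1: in={0,1,2} → {0,1,2} (was {}); enqueue [0]
  #3 pop 2: in={} → {1,2} (was {1}); enqueue []
  #4 pop 3: in={1,2} → {0,1,2} (was {0,2}); enqueue [1]
  #5 pop 4: in={} → {1,2} (no change)
  #6 pop 5: in={} → {2,3} (was {3}); enqueue []
  #7 pop 0: in={0,1,2} → {0,1} (was {}); enqueue [3]
  #8 pop 1: in={0,1,2} → {0,1,2} (no change)
  #9 pop 3: in={0,1,2} → {0,1,2} (no change)

Fixpoint:
  val[0] = {0,1}
  val[1] = {0,1,2}
  val[2] = {1,2}
  val[3] = {0,1,2}
  val[4] = {1,2}
  val[5] = {2,3}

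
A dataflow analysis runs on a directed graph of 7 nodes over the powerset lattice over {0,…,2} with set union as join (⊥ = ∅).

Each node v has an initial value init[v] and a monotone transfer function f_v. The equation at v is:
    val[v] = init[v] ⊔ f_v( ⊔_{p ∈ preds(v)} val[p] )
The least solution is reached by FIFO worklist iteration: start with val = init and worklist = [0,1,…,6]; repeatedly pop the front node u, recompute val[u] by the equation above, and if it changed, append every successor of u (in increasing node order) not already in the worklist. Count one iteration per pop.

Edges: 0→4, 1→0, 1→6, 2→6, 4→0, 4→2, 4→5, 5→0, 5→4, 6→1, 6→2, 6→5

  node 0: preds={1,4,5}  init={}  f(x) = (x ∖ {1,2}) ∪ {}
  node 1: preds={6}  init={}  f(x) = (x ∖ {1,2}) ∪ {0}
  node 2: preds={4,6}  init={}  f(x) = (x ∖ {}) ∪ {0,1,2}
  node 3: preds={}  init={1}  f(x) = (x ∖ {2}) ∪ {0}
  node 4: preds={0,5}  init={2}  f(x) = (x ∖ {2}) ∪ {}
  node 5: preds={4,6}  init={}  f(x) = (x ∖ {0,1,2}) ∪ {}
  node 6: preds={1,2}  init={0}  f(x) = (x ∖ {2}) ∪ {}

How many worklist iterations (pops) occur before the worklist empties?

15

Worklist (15 pops):
  #1 pop 0: in={2} → {} (no change)
  #2 pop 1: in={0} → {0} (was {}); enqueue [0]
  #3 pop 2: in={0,2} → {0,1,2} (was {}); enqueue []
  #4 pop 3: in={} → {0,1} (was {1}); enqueue []
  #5 pop 4: in={} → {2} (no change)
  #6 pop 5: in={0,2} → {} (no change)
  #7 pop 6: in={0,1,2} → {0,1} (was {0}); enqueue [1,2,5]
  #8 pop 0: in={0,2} → {0} (was {}); enqueue [4]
  #9 pop 1: in={0,1} → {0} (no change)
  #10 pop 2: in={0,1,2} → {0,1,2} (no change)
  #11 pop 5: in={0,1,2} → {} (no change)
  #12 pop 4: in={0} → {0,2} (was {2}); enqueue [0,2,5]
  #13 pop 0: in={0,2} → {0} (no change)
  #14 pop 2: in={0,1,2} → {0,1,2} (no change)
  #15 pop 5: in={0,1,2} → {} (no change)

Fixpoint:
  val[0] = {0}
  val[1] = {0}
  val[2] = {0,1,2}
  val[3] = {0,1}
  val[4] = {0,2}
  val[5] = {}
  val[6] = {0,1}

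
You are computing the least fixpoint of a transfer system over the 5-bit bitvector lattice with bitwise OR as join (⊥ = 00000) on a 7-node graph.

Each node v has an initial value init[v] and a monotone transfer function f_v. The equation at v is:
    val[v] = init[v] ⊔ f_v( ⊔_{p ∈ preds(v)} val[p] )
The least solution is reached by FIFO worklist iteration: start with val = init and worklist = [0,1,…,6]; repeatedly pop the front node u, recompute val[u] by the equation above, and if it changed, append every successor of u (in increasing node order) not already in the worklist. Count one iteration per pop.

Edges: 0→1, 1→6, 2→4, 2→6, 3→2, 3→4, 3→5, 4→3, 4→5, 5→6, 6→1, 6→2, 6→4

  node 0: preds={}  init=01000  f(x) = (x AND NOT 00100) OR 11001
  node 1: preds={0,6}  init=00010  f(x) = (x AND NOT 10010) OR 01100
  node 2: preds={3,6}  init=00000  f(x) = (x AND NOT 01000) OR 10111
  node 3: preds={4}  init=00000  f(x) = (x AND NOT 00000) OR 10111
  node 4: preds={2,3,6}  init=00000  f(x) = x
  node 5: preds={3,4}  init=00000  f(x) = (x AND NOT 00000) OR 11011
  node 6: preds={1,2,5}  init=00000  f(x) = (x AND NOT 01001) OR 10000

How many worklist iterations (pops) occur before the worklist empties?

Trace (11 dequeues):
  [1] u=0 | in 00000 | out 11001 | prev 01000 | push {}
  [2] u=1 | in 11001 | out 01111 | prev 00010 | push {}
  [3] u=2 | in 00000 | out 10111 | prev 00000 | push {}
  [4] u=3 | in 00000 | out 10111 | prev 00000 | push {2}
  [5] u=4 | in 10111 | out 10111 | prev 00000 | push {3}
  [6] u=5 | in 10111 | out 11111 | prev 00000 | push {}
  [7] u=6 | in 11111 | out 10110 | prev 00000 | push {1,4}
  [8] u=2 | in 10111 | out 10111 | ==
  [9] u=3 | in 10111 | out 10111 | ==
  [10] u=1 | in 11111 | out 01111 | ==
  [11] u=4 | in 10111 | out 10111 | ==

Converged values:
  [0] 11001
  [1] 01111
  [2] 10111
  [3] 10111
  [4] 10111
  [5] 11111
  [6] 10110

11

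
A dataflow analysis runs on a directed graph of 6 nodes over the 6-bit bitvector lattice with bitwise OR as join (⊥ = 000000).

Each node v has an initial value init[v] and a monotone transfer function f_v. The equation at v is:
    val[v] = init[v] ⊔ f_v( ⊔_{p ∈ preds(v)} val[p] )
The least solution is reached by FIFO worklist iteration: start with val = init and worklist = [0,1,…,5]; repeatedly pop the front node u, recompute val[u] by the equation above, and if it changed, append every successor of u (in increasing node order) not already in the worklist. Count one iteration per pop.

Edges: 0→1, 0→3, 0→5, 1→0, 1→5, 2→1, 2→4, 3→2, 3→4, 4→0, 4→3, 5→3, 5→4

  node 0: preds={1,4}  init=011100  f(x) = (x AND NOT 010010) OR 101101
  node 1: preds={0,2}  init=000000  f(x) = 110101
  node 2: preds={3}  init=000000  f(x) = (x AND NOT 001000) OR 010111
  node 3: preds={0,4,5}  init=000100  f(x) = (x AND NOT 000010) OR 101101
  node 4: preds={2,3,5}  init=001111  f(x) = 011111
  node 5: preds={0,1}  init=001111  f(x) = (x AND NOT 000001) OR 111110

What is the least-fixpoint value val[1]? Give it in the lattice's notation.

110101

Worklist (12 pops):
  #1 pop 0: in=001111 → 111101 (was 011100); enqueue []
  #2 pop 1: in=111101 → 110101 (was 000000); enqueue [0]
  #3 pop 2: in=000100 → 010111 (was 000000); enqueue [1]
  #4 pop 3: in=111111 → 111101 (was 000100); enqueue [2]
  #5 pop 4: in=111111 → 011111 (was 001111); enqueue [3]
  #6 pop 5: in=111101 → 111111 (was 001111); enqueue [4]
  #7 pop 0: in=111111 → 111101 (no change)
  #8 pop 1: in=111111 → 110101 (no change)
  #9 pop 2: in=111101 → 110111 (was 010111); enqueue [1]
  #10 pop 3: in=111111 → 111101 (no change)
  #11 pop 4: in=111111 → 011111 (no change)
  #12 pop 1: in=111111 → 110101 (no change)

Fixpoint:
  val[0] = 111101
  val[1] = 110101
  val[2] = 110111
  val[3] = 111101
  val[4] = 011111
  val[5] = 111111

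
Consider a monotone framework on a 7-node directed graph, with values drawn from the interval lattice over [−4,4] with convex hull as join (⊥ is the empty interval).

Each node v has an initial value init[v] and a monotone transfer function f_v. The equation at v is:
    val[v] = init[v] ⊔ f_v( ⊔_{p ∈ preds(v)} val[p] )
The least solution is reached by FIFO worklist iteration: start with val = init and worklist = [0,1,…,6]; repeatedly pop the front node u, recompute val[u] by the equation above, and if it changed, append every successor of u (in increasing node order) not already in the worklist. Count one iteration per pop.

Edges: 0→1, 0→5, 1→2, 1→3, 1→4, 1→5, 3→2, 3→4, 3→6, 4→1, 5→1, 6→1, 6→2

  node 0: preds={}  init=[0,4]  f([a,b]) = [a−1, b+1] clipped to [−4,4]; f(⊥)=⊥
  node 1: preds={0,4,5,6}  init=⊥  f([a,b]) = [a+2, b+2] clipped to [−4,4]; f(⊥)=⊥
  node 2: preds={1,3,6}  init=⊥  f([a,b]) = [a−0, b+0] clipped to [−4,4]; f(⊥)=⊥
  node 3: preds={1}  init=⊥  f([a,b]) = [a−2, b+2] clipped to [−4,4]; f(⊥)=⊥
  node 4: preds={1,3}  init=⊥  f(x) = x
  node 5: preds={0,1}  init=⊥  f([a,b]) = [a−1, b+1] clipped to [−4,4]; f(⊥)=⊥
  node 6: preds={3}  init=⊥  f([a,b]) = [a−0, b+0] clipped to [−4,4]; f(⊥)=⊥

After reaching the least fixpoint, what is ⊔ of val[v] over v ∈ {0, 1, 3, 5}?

[-1,4]

Worklist (17 pops):
  #1 pop 0: in=⊥ → [0,4] (no change)
  #2 pop 1: in=[0,4] → [2,4] (was ⊥); enqueue []
  #3 pop 2: in=[2,4] → [2,4] (was ⊥); enqueue []
  #4 pop 3: in=[2,4] → [0,4] (was ⊥); enqueue [2]
  #5 pop 4: in=[0,4] → [0,4] (was ⊥); enqueue [1]
  #6 pop 5: in=[0,4] → [-1,4] (was ⊥); enqueue []
  #7 pop 6: in=[0,4] → [0,4] (was ⊥); enqueue []
  #8 pop 2: in=[0,4] → [0,4] (was [2,4]); enqueue []
  #9 pop 1: in=[-1,4] → [1,4] (was [2,4]); enqueue [2,3,4,5]
  #10 pop 2: in=[0,4] → [0,4] (no change)
  #11 pop 3: in=[1,4] → [-1,4] (was [0,4]); enqueue [2,6]
  #12 pop 4: in=[-1,4] → [-1,4] (was [0,4]); enqueue [1]
  #13 pop 5: in=[0,4] → [-1,4] (no change)
  #14 pop 2: in=[-1,4] → [-1,4] (was [0,4]); enqueue []
  #15 pop 6: in=[-1,4] → [-1,4] (was [0,4]); enqueue [2]
  #16 pop 1: in=[-1,4] → [1,4] (no change)
  #17 pop 2: in=[-1,4] → [-1,4] (no change)

Fixpoint:
  val[0] = [0,4]
  val[1] = [1,4]
  val[2] = [-1,4]
  val[3] = [-1,4]
  val[4] = [-1,4]
  val[5] = [-1,4]
  val[6] = [-1,4]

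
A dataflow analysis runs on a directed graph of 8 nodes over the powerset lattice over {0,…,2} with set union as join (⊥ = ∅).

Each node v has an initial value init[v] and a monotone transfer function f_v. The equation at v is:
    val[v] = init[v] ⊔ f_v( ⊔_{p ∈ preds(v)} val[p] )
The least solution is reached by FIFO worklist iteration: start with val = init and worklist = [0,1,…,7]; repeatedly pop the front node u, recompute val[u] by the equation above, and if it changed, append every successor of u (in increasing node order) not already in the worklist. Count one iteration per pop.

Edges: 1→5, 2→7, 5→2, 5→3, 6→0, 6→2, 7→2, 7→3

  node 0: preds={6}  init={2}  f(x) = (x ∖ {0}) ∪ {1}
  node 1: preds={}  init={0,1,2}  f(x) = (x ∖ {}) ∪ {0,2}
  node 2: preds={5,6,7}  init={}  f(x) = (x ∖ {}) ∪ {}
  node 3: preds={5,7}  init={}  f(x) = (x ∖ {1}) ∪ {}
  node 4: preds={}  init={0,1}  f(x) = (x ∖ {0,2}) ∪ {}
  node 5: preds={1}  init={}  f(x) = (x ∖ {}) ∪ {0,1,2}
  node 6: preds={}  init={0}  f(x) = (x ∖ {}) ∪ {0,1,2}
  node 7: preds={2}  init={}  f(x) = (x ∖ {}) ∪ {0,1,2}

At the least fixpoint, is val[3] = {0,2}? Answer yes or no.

yes

Worklist (12 pops):
  #1 pop 0: in={0} → {1,2} (was {2}); enqueue []
  #2 pop 1: in={} → {0,1,2} (no change)
  #3 pop 2: in={0} → {0} (was {}); enqueue []
  #4 pop 3: in={} → {} (no change)
  #5 pop 4: in={} → {0,1} (no change)
  #6 pop 5: in={0,1,2} → {0,1,2} (was {}); enqueue [2,3]
  #7 pop 6: in={} → {0,1,2} (was {0}); enqueue [0]
  #8 pop 7: in={0} → {0,1,2} (was {}); enqueue []
  #9 pop 2: in={0,1,2} → {0,1,2} (was {0}); enqueue [7]
  #10 pop 3: in={0,1,2} → {0,2} (was {}); enqueue []
  #11 pop 0: in={0,1,2} → {1,2} (no change)
  #12 pop 7: in={0,1,2} → {0,1,2} (no change)

Fixpoint:
  val[0] = {1,2}
  val[1] = {0,1,2}
  val[2] = {0,1,2}
  val[3] = {0,2}
  val[4] = {0,1}
  val[5] = {0,1,2}
  val[6] = {0,1,2}
  val[7] = {0,1,2}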